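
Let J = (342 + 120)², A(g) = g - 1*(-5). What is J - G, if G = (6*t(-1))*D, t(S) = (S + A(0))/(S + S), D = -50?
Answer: 212844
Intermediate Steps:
A(g) = 5 + g (A(g) = g + 5 = 5 + g)
t(S) = (5 + S)/(2*S) (t(S) = (S + (5 + 0))/(S + S) = (S + 5)/((2*S)) = (5 + S)*(1/(2*S)) = (5 + S)/(2*S))
G = 600 (G = (6*((½)*(5 - 1)/(-1)))*(-50) = (6*((½)*(-1)*4))*(-50) = (6*(-2))*(-50) = -12*(-50) = 600)
J = 213444 (J = 462² = 213444)
J - G = 213444 - 1*600 = 213444 - 600 = 212844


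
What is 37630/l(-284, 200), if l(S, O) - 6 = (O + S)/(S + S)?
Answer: 5343460/873 ≈ 6120.8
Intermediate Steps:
l(S, O) = 6 + (O + S)/(2*S) (l(S, O) = 6 + (O + S)/(S + S) = 6 + (O + S)/((2*S)) = 6 + (O + S)*(1/(2*S)) = 6 + (O + S)/(2*S))
37630/l(-284, 200) = 37630/(((½)*(200 + 13*(-284))/(-284))) = 37630/(((½)*(-1/284)*(200 - 3692))) = 37630/(((½)*(-1/284)*(-3492))) = 37630/(873/142) = 37630*(142/873) = 5343460/873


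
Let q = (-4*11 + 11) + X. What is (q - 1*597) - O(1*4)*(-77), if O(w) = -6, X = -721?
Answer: -1813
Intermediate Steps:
q = -754 (q = (-4*11 + 11) - 721 = (-44 + 11) - 721 = -33 - 721 = -754)
(q - 1*597) - O(1*4)*(-77) = (-754 - 1*597) - (-6)*(-77) = (-754 - 597) - 1*462 = -1351 - 462 = -1813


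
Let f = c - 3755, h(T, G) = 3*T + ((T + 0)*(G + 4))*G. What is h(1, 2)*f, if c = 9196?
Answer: 81615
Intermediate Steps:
h(T, G) = 3*T + G*T*(4 + G) (h(T, G) = 3*T + (T*(4 + G))*G = 3*T + G*T*(4 + G))
f = 5441 (f = 9196 - 3755 = 5441)
h(1, 2)*f = (1*(3 + 2**2 + 4*2))*5441 = (1*(3 + 4 + 8))*5441 = (1*15)*5441 = 15*5441 = 81615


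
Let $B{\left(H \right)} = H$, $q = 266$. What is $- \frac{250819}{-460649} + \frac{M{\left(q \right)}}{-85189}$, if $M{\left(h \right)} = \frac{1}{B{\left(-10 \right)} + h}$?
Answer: $\frac{5469956605847}{10046010281216} \approx 0.54449$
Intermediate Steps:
$M{\left(h \right)} = \frac{1}{-10 + h}$
$- \frac{250819}{-460649} + \frac{M{\left(q \right)}}{-85189} = - \frac{250819}{-460649} + \frac{1}{\left(-10 + 266\right) \left(-85189\right)} = \left(-250819\right) \left(- \frac{1}{460649}\right) + \frac{1}{256} \left(- \frac{1}{85189}\right) = \frac{250819}{460649} + \frac{1}{256} \left(- \frac{1}{85189}\right) = \frac{250819}{460649} - \frac{1}{21808384} = \frac{5469956605847}{10046010281216}$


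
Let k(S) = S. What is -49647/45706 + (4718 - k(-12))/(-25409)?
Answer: -1477670003/1161343754 ≈ -1.2724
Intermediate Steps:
-49647/45706 + (4718 - k(-12))/(-25409) = -49647/45706 + (4718 - 1*(-12))/(-25409) = -49647*1/45706 + (4718 + 12)*(-1/25409) = -49647/45706 + 4730*(-1/25409) = -49647/45706 - 4730/25409 = -1477670003/1161343754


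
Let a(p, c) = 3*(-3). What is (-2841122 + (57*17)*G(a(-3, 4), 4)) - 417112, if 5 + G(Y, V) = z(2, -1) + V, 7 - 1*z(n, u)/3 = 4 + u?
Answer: -3247575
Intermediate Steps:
a(p, c) = -9
z(n, u) = 9 - 3*u (z(n, u) = 21 - 3*(4 + u) = 21 + (-12 - 3*u) = 9 - 3*u)
G(Y, V) = 7 + V (G(Y, V) = -5 + ((9 - 3*(-1)) + V) = -5 + ((9 + 3) + V) = -5 + (12 + V) = 7 + V)
(-2841122 + (57*17)*G(a(-3, 4), 4)) - 417112 = (-2841122 + (57*17)*(7 + 4)) - 417112 = (-2841122 + 969*11) - 417112 = (-2841122 + 10659) - 417112 = -2830463 - 417112 = -3247575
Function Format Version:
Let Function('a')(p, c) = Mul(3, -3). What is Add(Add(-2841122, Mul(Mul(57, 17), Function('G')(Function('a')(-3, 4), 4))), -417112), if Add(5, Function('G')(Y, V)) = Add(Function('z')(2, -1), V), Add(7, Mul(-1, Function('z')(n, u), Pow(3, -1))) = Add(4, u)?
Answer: -3247575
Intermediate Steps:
Function('a')(p, c) = -9
Function('z')(n, u) = Add(9, Mul(-3, u)) (Function('z')(n, u) = Add(21, Mul(-3, Add(4, u))) = Add(21, Add(-12, Mul(-3, u))) = Add(9, Mul(-3, u)))
Function('G')(Y, V) = Add(7, V) (Function('G')(Y, V) = Add(-5, Add(Add(9, Mul(-3, -1)), V)) = Add(-5, Add(Add(9, 3), V)) = Add(-5, Add(12, V)) = Add(7, V))
Add(Add(-2841122, Mul(Mul(57, 17), Function('G')(Function('a')(-3, 4), 4))), -417112) = Add(Add(-2841122, Mul(Mul(57, 17), Add(7, 4))), -417112) = Add(Add(-2841122, Mul(969, 11)), -417112) = Add(Add(-2841122, 10659), -417112) = Add(-2830463, -417112) = -3247575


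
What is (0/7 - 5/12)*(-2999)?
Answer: 14995/12 ≈ 1249.6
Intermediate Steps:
(0/7 - 5/12)*(-2999) = (0*(⅐) - 5*1/12)*(-2999) = (0 - 5/12)*(-2999) = -5/12*(-2999) = 14995/12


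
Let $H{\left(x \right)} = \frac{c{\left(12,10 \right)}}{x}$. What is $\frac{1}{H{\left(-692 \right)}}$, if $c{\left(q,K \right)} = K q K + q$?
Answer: $- \frac{173}{303} \approx -0.57096$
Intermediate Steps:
$c{\left(q,K \right)} = q + q K^{2}$ ($c{\left(q,K \right)} = q K^{2} + q = q + q K^{2}$)
$H{\left(x \right)} = \frac{1212}{x}$ ($H{\left(x \right)} = \frac{12 \left(1 + 10^{2}\right)}{x} = \frac{12 \left(1 + 100\right)}{x} = \frac{12 \cdot 101}{x} = \frac{1212}{x}$)
$\frac{1}{H{\left(-692 \right)}} = \frac{1}{1212 \frac{1}{-692}} = \frac{1}{1212 \left(- \frac{1}{692}\right)} = \frac{1}{- \frac{303}{173}} = - \frac{173}{303}$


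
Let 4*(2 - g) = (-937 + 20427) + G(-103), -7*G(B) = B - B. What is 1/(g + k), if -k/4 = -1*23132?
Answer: 2/175315 ≈ 1.1408e-5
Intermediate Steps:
G(B) = 0 (G(B) = -(B - B)/7 = -⅐*0 = 0)
k = 92528 (k = -(-4)*23132 = -4*(-23132) = 92528)
g = -9741/2 (g = 2 - ((-937 + 20427) + 0)/4 = 2 - (19490 + 0)/4 = 2 - ¼*19490 = 2 - 9745/2 = -9741/2 ≈ -4870.5)
1/(g + k) = 1/(-9741/2 + 92528) = 1/(175315/2) = 2/175315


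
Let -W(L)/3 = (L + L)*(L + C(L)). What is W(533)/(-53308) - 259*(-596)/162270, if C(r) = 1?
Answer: 35667813469/1081286145 ≈ 32.986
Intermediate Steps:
W(L) = -6*L*(1 + L) (W(L) = -3*(L + L)*(L + 1) = -3*2*L*(1 + L) = -6*L*(1 + L))
W(533)/(-53308) - 259*(-596)/162270 = -6*533*(1 + 533)/(-53308) - 259*(-596)/162270 = -6*533*534*(-1/53308) + 154364*(1/162270) = -1707732*(-1/53308) + 77182/81135 = 426933/13327 + 77182/81135 = 35667813469/1081286145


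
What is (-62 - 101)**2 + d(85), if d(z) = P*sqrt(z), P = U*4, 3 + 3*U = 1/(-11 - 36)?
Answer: 26569 - 568*sqrt(85)/141 ≈ 26532.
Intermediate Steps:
U = -142/141 (U = -1 + 1/(3*(-11 - 36)) = -1 + (1/3)/(-47) = -1 + (1/3)*(-1/47) = -1 - 1/141 = -142/141 ≈ -1.0071)
P = -568/141 (P = -142/141*4 = -568/141 ≈ -4.0284)
d(z) = -568*sqrt(z)/141
(-62 - 101)**2 + d(85) = (-62 - 101)**2 - 568*sqrt(85)/141 = (-163)**2 - 568*sqrt(85)/141 = 26569 - 568*sqrt(85)/141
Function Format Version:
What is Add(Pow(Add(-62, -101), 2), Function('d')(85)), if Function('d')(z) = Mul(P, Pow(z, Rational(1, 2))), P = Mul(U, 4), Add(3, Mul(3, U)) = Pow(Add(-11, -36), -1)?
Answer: Add(26569, Mul(Rational(-568, 141), Pow(85, Rational(1, 2)))) ≈ 26532.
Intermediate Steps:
U = Rational(-142, 141) (U = Add(-1, Mul(Rational(1, 3), Pow(Add(-11, -36), -1))) = Add(-1, Mul(Rational(1, 3), Pow(-47, -1))) = Add(-1, Mul(Rational(1, 3), Rational(-1, 47))) = Add(-1, Rational(-1, 141)) = Rational(-142, 141) ≈ -1.0071)
P = Rational(-568, 141) (P = Mul(Rational(-142, 141), 4) = Rational(-568, 141) ≈ -4.0284)
Function('d')(z) = Mul(Rational(-568, 141), Pow(z, Rational(1, 2)))
Add(Pow(Add(-62, -101), 2), Function('d')(85)) = Add(Pow(Add(-62, -101), 2), Mul(Rational(-568, 141), Pow(85, Rational(1, 2)))) = Add(Pow(-163, 2), Mul(Rational(-568, 141), Pow(85, Rational(1, 2)))) = Add(26569, Mul(Rational(-568, 141), Pow(85, Rational(1, 2))))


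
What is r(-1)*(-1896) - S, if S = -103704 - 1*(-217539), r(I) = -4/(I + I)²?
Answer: -111939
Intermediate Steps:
r(I) = -1/I² (r(I) = -4*1/(4*I²) = -1/I²)
S = 113835 (S = -103704 + 217539 = 113835)
r(-1)*(-1896) - S = -1/(-1)²*(-1896) - 1*113835 = -1*1*(-1896) - 113835 = -1*(-1896) - 113835 = 1896 - 113835 = -111939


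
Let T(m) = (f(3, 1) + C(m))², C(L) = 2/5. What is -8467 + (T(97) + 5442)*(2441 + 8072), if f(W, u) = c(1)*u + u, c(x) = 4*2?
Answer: 1453305192/25 ≈ 5.8132e+7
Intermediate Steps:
C(L) = ⅖ (C(L) = 2*(⅕) = ⅖)
c(x) = 8
f(W, u) = 9*u (f(W, u) = 8*u + u = 9*u)
T(m) = 2209/25 (T(m) = (9*1 + ⅖)² = (9 + ⅖)² = (47/5)² = 2209/25)
-8467 + (T(97) + 5442)*(2441 + 8072) = -8467 + (2209/25 + 5442)*(2441 + 8072) = -8467 + (138259/25)*10513 = -8467 + 1453516867/25 = 1453305192/25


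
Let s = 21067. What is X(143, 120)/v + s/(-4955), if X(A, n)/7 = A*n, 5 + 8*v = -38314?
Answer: -1856274391/63290215 ≈ -29.330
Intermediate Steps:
v = -38319/8 (v = -5/8 + (⅛)*(-38314) = -5/8 - 19157/4 = -38319/8 ≈ -4789.9)
X(A, n) = 7*A*n (X(A, n) = 7*(A*n) = 7*A*n)
X(143, 120)/v + s/(-4955) = (7*143*120)/(-38319/8) + 21067/(-4955) = 120120*(-8/38319) + 21067*(-1/4955) = -320320/12773 - 21067/4955 = -1856274391/63290215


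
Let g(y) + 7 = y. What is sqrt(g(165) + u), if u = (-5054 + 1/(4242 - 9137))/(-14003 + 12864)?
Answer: sqrt(5049384054170005)/5575405 ≈ 12.745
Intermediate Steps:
g(y) = -7 + y
u = 24739331/5575405 (u = (-5054 + 1/(-4895))/(-1139) = (-5054 - 1/4895)*(-1/1139) = -24739331/4895*(-1/1139) = 24739331/5575405 ≈ 4.4372)
sqrt(g(165) + u) = sqrt((-7 + 165) + 24739331/5575405) = sqrt(158 + 24739331/5575405) = sqrt(905653321/5575405) = sqrt(5049384054170005)/5575405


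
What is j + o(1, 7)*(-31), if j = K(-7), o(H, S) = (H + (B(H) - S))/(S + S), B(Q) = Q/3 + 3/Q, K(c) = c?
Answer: -23/21 ≈ -1.0952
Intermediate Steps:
B(Q) = 3/Q + Q/3 (B(Q) = Q*(⅓) + 3/Q = Q/3 + 3/Q = 3/Q + Q/3)
o(H, S) = (-S + 3/H + 4*H/3)/(2*S) (o(H, S) = (H + ((3/H + H/3) - S))/(S + S) = (H + (-S + 3/H + H/3))/((2*S)) = (-S + 3/H + 4*H/3)*(1/(2*S)) = (-S + 3/H + 4*H/3)/(2*S))
j = -7
j + o(1, 7)*(-31) = -7 + ((⅙)*(9 + 1² + 3*1*(1 - 1*7))/(1*7))*(-31) = -7 + ((⅙)*1*(⅐)*(9 + 1 + 3*1*(1 - 7)))*(-31) = -7 + ((⅙)*1*(⅐)*(9 + 1 + 3*1*(-6)))*(-31) = -7 + ((⅙)*1*(⅐)*(9 + 1 - 18))*(-31) = -7 + ((⅙)*1*(⅐)*(-8))*(-31) = -7 - 4/21*(-31) = -7 + 124/21 = -23/21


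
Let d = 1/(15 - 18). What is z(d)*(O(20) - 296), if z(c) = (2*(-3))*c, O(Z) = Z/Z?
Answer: -590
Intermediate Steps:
O(Z) = 1
d = -1/3 (d = 1/(-3) = -1/3 ≈ -0.33333)
z(c) = -6*c
z(d)*(O(20) - 296) = (-6*(-1/3))*(1 - 296) = 2*(-295) = -590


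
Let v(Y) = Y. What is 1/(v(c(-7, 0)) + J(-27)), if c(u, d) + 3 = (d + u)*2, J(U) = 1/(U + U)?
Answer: -54/919 ≈ -0.058760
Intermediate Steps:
J(U) = 1/(2*U)
c(u, d) = -3 + 2*d + 2*u (c(u, d) = -3 + (d + u)*2 = -3 + (2*d + 2*u) = -3 + 2*d + 2*u)
1/(v(c(-7, 0)) + J(-27)) = 1/((-3 + 2*0 + 2*(-7)) + (½)/(-27)) = 1/((-3 + 0 - 14) + (½)*(-1/27)) = 1/(-17 - 1/54) = 1/(-919/54) = -54/919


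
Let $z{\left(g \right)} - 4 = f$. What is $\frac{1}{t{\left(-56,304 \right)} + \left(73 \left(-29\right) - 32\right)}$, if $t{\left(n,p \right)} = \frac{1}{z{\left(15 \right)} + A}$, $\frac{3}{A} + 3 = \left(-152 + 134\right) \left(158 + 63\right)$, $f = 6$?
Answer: $- \frac{13269}{28513754} \approx -0.00046535$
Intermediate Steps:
$z{\left(g \right)} = 10$ ($z{\left(g \right)} = 4 + 6 = 10$)
$A = - \frac{1}{1327}$ ($A = \frac{3}{-3 + \left(-152 + 134\right) \left(158 + 63\right)} = \frac{3}{-3 - 3978} = \frac{3}{-3981} = 3 \left(- \frac{1}{3981}\right) = - \frac{1}{1327} \approx -0.00075358$)
$t{\left(n,p \right)} = \frac{1327}{13269}$ ($t{\left(n,p \right)} = \frac{1}{10 - \frac{1}{1327}} = \frac{1}{\frac{13269}{1327}} = \frac{1327}{13269}$)
$\frac{1}{t{\left(-56,304 \right)} + \left(73 \left(-29\right) - 32\right)} = \frac{1}{\frac{1327}{13269} + \left(73 \left(-29\right) - 32\right)} = \frac{1}{\frac{1327}{13269} - 2149} = \frac{1}{- \frac{28513754}{13269}} = - \frac{13269}{28513754}$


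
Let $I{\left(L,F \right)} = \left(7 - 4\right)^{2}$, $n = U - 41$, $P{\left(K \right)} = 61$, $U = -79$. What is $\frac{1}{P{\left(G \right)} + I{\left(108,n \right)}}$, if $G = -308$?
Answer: $\frac{1}{70} \approx 0.014286$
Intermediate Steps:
$n = -120$ ($n = -79 - 41 = -120$)
$I{\left(L,F \right)} = 9$ ($I{\left(L,F \right)} = 3^{2} = 9$)
$\frac{1}{P{\left(G \right)} + I{\left(108,n \right)}} = \frac{1}{61 + 9} = \frac{1}{70}$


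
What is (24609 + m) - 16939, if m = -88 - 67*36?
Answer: 5170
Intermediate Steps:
m = -2500 (m = -88 - 2412 = -2500)
(24609 + m) - 16939 = (24609 - 2500) - 16939 = 22109 - 16939 = 5170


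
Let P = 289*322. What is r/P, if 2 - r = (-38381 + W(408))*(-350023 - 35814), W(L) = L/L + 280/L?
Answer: -755216122663/4745958 ≈ -1.5913e+5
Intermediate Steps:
W(L) = 1 + 280/L
P = 93058
r = -755216122663/51 (r = 2 - (-38381 + (280 + 408)/408)*(-350023 - 35814) = 2 - (-38381 + (1/408)*688)*(-385837) = 2 - (-38381 + 86/51)*(-385837) = 2 - (-1957345)*(-385837)/51 = 2 - 1*755216122765/51 = 2 - 755216122765/51 = -755216122663/51 ≈ -1.4808e+10)
r/P = -755216122663/51/93058 = -755216122663/51*1/93058 = -755216122663/4745958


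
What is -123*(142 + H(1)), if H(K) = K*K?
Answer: -17589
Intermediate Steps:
H(K) = K²
-123*(142 + H(1)) = -123*(142 + 1²) = -123*(142 + 1) = -123*143 = -17589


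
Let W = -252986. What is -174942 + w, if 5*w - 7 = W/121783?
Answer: -21304841687/121783 ≈ -1.7494e+5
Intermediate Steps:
w = 119899/121783 (w = 7/5 + (-252986/121783)/5 = 7/5 + (-252986*1/121783)/5 = 7/5 + (1/5)*(-252986/121783) = 7/5 - 252986/608915 = 119899/121783 ≈ 0.98453)
-174942 + w = -174942 + 119899/121783 = -21304841687/121783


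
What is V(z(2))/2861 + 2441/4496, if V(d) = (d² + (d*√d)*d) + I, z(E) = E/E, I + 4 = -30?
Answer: 6839829/12863056 ≈ 0.53174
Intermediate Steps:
I = -34 (I = -4 - 30 = -34)
z(E) = 1
V(d) = -34 + d² + d^(5/2) (V(d) = (d² + (d*√d)*d) - 34 = (d² + d^(3/2)*d) - 34 = (d² + d^(5/2)) - 34 = -34 + d² + d^(5/2))
V(z(2))/2861 + 2441/4496 = (-34 + 1² + 1^(5/2))/2861 + 2441/4496 = (-34 + 1 + 1)*(1/2861) + 2441*(1/4496) = -32*1/2861 + 2441/4496 = -32/2861 + 2441/4496 = 6839829/12863056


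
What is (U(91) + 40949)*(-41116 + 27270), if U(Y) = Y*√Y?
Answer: -566979854 - 1259986*√91 ≈ -5.7900e+8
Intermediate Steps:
U(Y) = Y^(3/2)
(U(91) + 40949)*(-41116 + 27270) = (91^(3/2) + 40949)*(-41116 + 27270) = (91*√91 + 40949)*(-13846) = (40949 + 91*√91)*(-13846) = -566979854 - 1259986*√91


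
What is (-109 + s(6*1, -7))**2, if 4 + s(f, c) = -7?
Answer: 14400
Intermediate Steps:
s(f, c) = -11 (s(f, c) = -4 - 7 = -11)
(-109 + s(6*1, -7))**2 = (-109 - 11)**2 = (-120)**2 = 14400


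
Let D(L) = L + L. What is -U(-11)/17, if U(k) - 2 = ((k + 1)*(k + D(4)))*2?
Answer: -62/17 ≈ -3.6471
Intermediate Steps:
D(L) = 2*L
U(k) = 2 + 2*(1 + k)*(8 + k) (U(k) = 2 + ((k + 1)*(k + 2*4))*2 = 2 + ((1 + k)*(k + 8))*2 = 2 + ((1 + k)*(8 + k))*2 = 2 + 2*(1 + k)*(8 + k))
-U(-11)/17 = -(18 + 2*(-11)**2 + 18*(-11))/17 = -(18 + 2*121 - 198)/17 = -(18 + 242 - 198)/17 = -62/17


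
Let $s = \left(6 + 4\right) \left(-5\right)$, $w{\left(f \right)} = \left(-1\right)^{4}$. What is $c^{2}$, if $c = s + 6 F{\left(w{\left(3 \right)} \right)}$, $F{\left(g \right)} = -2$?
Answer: $3844$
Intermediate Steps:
$w{\left(f \right)} = 1$
$s = -50$ ($s = 10 \left(-5\right) = -50$)
$c = -62$ ($c = -50 + 6 \left(-2\right) = -50 - 12 = -62$)
$c^{2} = \left(-62\right)^{2} = 3844$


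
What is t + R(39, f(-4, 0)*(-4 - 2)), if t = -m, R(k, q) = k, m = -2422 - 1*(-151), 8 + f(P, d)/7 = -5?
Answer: 2310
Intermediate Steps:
f(P, d) = -91 (f(P, d) = -56 + 7*(-5) = -56 - 35 = -91)
m = -2271 (m = -2422 + 151 = -2271)
t = 2271 (t = -1*(-2271) = 2271)
t + R(39, f(-4, 0)*(-4 - 2)) = 2271 + 39 = 2310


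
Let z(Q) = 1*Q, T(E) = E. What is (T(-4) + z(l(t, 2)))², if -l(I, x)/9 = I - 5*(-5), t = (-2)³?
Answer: 24649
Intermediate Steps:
t = -8
l(I, x) = -225 - 9*I (l(I, x) = -9*(I - 5*(-5)) = -9*(I + 25) = -9*(25 + I) = -225 - 9*I)
z(Q) = Q
(T(-4) + z(l(t, 2)))² = (-4 + (-225 - 9*(-8)))² = (-4 + (-225 + 72))² = (-4 - 153)² = (-157)² = 24649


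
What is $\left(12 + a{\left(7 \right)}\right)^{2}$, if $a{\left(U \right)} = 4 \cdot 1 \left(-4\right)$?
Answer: $16$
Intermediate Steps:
$a{\left(U \right)} = -16$ ($a{\left(U \right)} = 4 \left(-4\right) = -16$)
$\left(12 + a{\left(7 \right)}\right)^{2} = \left(12 - 16\right)^{2} = \left(-4\right)^{2} = 16$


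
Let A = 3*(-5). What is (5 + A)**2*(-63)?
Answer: -6300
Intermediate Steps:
A = -15
(5 + A)**2*(-63) = (5 - 15)**2*(-63) = (-10)**2*(-63) = 100*(-63) = -6300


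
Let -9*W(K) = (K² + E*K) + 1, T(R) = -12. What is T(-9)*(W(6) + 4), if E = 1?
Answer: 28/3 ≈ 9.3333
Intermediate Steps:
W(K) = -⅑ - K/9 - K²/9 (W(K) = -((K² + 1*K) + 1)/9 = -((K² + K) + 1)/9 = -((K + K²) + 1)/9 = -(1 + K + K²)/9 = -⅑ - K/9 - K²/9)
T(-9)*(W(6) + 4) = -12*((-⅑ - ⅑*6 - ⅑*6²) + 4) = -12*((-⅑ - ⅔ - ⅑*36) + 4) = -12*((-⅑ - ⅔ - 4) + 4) = -12*(-43/9 + 4) = -12*(-7/9) = 28/3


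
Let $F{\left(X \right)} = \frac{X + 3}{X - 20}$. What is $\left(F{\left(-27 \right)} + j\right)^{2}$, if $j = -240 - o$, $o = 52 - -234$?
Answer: $\frac{609991204}{2209} \approx 2.7614 \cdot 10^{5}$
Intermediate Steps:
$o = 286$ ($o = 52 + 234 = 286$)
$F{\left(X \right)} = \frac{3 + X}{-20 + X}$
$j = -526$ ($j = -240 - 286 = -526$)
$\left(F{\left(-27 \right)} + j\right)^{2} = \left(\frac{3 - 27}{-20 - 27} - 526\right)^{2} = \left(\frac{1}{-47} \left(-24\right) - 526\right)^{2} = \left(\left(- \frac{1}{47}\right) \left(-24\right) - 526\right)^{2} = \left(\frac{24}{47} - 526\right)^{2} = \left(- \frac{24698}{47}\right)^{2} = \frac{609991204}{2209}$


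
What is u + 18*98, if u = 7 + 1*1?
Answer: 1772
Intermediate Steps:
u = 8 (u = 7 + 1 = 8)
u + 18*98 = 8 + 18*98 = 8 + 1764 = 1772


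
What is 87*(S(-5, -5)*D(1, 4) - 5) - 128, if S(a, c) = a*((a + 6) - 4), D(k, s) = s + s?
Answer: 9877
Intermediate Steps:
D(k, s) = 2*s
S(a, c) = a*(2 + a) (S(a, c) = a*((6 + a) - 4) = a*(2 + a))
87*(S(-5, -5)*D(1, 4) - 5) - 128 = 87*((-5*(2 - 5))*(2*4) - 5) - 128 = 87*(-5*(-3)*8 - 5) - 128 = 87*(15*8 - 5) - 128 = 87*(120 - 5) - 128 = 87*115 - 128 = 10005 - 128 = 9877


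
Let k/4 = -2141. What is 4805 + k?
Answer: -3759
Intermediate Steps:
k = -8564 (k = 4*(-2141) = -8564)
4805 + k = 4805 - 8564 = -3759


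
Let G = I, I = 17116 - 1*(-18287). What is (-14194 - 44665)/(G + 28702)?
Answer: -58859/64105 ≈ -0.91817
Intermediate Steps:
I = 35403 (I = 17116 + 18287 = 35403)
G = 35403
(-14194 - 44665)/(G + 28702) = (-14194 - 44665)/(35403 + 28702) = -58859/64105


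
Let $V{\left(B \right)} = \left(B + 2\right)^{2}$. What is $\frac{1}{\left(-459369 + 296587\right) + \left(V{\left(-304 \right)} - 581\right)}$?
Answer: $- \frac{1}{72159} \approx -1.3858 \cdot 10^{-5}$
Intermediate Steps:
$V{\left(B \right)} = \left(2 + B\right)^{2}$
$\frac{1}{\left(-459369 + 296587\right) + \left(V{\left(-304 \right)} - 581\right)} = \frac{1}{\left(-459369 + 296587\right) - \left(581 - \left(2 - 304\right)^{2}\right)} = \frac{1}{-162782 - \left(581 - \left(-302\right)^{2}\right)} = \frac{1}{-162782 + \left(91204 - 581\right)} = \frac{1}{-162782 + 90623} = \frac{1}{-72159} = - \frac{1}{72159}$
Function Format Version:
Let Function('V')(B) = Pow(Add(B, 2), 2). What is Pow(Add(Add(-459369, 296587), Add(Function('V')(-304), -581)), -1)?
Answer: Rational(-1, 72159) ≈ -1.3858e-5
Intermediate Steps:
Function('V')(B) = Pow(Add(2, B), 2)
Pow(Add(Add(-459369, 296587), Add(Function('V')(-304), -581)), -1) = Pow(Add(Add(-459369, 296587), Add(Pow(Add(2, -304), 2), -581)), -1) = Pow(Add(-162782, Add(Pow(-302, 2), -581)), -1) = Pow(Add(-162782, Add(91204, -581)), -1) = Pow(Add(-162782, 90623), -1) = Pow(-72159, -1) = Rational(-1, 72159)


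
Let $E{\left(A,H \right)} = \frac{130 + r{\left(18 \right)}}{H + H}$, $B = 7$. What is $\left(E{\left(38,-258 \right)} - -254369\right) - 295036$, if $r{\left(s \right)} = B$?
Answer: $- \frac{20984309}{516} \approx -40667.0$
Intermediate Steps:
$r{\left(s \right)} = 7$
$E{\left(A,H \right)} = \frac{137}{2 H}$ ($E{\left(A,H \right)} = \frac{130 + 7}{H + H} = \frac{137}{2 H}$)
$\left(E{\left(38,-258 \right)} - -254369\right) - 295036 = \left(\frac{137}{2 \left(-258\right)} - -254369\right) - 295036 = \left(\frac{137}{2} \left(- \frac{1}{258}\right) + 254369\right) - 295036 = \left(- \frac{137}{516} + 254369\right) - 295036 = \frac{131254267}{516} - 295036 = - \frac{20984309}{516}$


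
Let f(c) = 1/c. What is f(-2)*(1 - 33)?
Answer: 16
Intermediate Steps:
f(-2)*(1 - 33) = (1 - 33)/(-2) = -1/2*(-32) = 16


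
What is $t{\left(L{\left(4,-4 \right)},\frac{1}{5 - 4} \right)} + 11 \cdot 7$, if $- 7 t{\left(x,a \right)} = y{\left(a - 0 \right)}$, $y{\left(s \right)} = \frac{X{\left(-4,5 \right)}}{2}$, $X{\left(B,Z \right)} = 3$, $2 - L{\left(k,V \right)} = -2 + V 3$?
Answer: $\frac{1075}{14} \approx 76.786$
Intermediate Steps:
$L{\left(k,V \right)} = 4 - 3 V$ ($L{\left(k,V \right)} = 2 - \left(-2 + V 3\right) = 2 - \left(-2 + 3 V\right) = 4 - 3 V$)
$y{\left(s \right)} = \frac{3}{2}$
$t{\left(x,a \right)} = - \frac{3}{14}$ ($t{\left(x,a \right)} = \left(- \frac{1}{7}\right) \frac{3}{2} = - \frac{3}{14}$)
$t{\left(L{\left(4,-4 \right)},\frac{1}{5 - 4} \right)} + 11 \cdot 7 = - \frac{3}{14} + 11 \cdot 7 = - \frac{3}{14} + 77 = \frac{1075}{14}$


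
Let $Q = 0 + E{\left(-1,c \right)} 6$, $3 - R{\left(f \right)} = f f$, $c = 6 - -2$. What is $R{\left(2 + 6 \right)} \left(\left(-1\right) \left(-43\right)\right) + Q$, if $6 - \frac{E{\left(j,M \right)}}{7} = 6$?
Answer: $-2623$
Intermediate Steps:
$c = 8$ ($c = 6 + 2 = 8$)
$E{\left(j,M \right)} = 0$ ($E{\left(j,M \right)} = 42 - 42 = 0$)
$R{\left(f \right)} = 3 - f^{2}$ ($R{\left(f \right)} = 3 - f f = 3 - f^{2}$)
$Q = 0$ ($Q = 0 + 0 \cdot 6 = 0 + 0 = 0$)
$R{\left(2 + 6 \right)} \left(\left(-1\right) \left(-43\right)\right) + Q = \left(3 - \left(2 + 6\right)^{2}\right) \left(\left(-1\right) \left(-43\right)\right) + 0 = \left(3 - 8^{2}\right) 43 + 0 = \left(3 - 64\right) 43 + 0 = \left(-61\right) 43 + 0 = -2623 + 0 = -2623$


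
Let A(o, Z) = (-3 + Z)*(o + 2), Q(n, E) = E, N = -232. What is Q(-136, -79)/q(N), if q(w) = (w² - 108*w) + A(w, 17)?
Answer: -79/75660 ≈ -0.0010441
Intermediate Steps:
A(o, Z) = (-3 + Z)*(2 + o)
q(w) = 28 + w² - 94*w (q(w) = (w² - 108*w) + (-6 - 3*w + 2*17 + 17*w) = (w² - 108*w) + (-6 - 3*w + 34 + 17*w) = (w² - 108*w) + (28 + 14*w) = 28 + w² - 94*w)
Q(-136, -79)/q(N) = -79/(28 + (-232)² - 94*(-232)) = -79/(28 + 53824 + 21808) = -79/75660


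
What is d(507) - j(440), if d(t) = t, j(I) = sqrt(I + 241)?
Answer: 507 - sqrt(681) ≈ 480.90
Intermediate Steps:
j(I) = sqrt(241 + I)
d(507) - j(440) = 507 - sqrt(241 + 440) = 507 - sqrt(681)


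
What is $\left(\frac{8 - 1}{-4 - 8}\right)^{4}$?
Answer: $\frac{2401}{20736} \approx 0.11579$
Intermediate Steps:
$\left(\frac{8 - 1}{-4 - 8}\right)^{4} = \left(\frac{7}{-12}\right)^{4} = \left(7 \left(- \frac{1}{12}\right)\right)^{4} = \left(- \frac{7}{12}\right)^{4} = \frac{2401}{20736}$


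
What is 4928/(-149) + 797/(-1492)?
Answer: -7471329/222308 ≈ -33.608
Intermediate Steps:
4928/(-149) + 797/(-1492) = 4928*(-1/149) + 797*(-1/1492) = -4928/149 - 797/1492 = -7471329/222308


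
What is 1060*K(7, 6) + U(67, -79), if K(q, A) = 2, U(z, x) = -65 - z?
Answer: 1988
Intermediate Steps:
1060*K(7, 6) + U(67, -79) = 1060*2 + (-65 - 1*67) = 2120 + (-65 - 67) = 2120 - 132 = 1988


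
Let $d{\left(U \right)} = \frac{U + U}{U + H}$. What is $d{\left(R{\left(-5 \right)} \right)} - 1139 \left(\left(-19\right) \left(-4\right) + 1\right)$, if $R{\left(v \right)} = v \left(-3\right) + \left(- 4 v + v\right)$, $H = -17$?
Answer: $- \frac{1140079}{13} \approx -87698.0$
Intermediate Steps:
$R{\left(v \right)} = - 6 v$ ($R{\left(v \right)} = - 3 v - 3 v = - 6 v$)
$d{\left(U \right)} = \frac{2 U}{-17 + U}$ ($d{\left(U \right)} = \frac{U + U}{U - 17} = \frac{2 U}{-17 + U}$)
$d{\left(R{\left(-5 \right)} \right)} - 1139 \left(\left(-19\right) \left(-4\right) + 1\right) = \frac{2 \left(\left(-6\right) \left(-5\right)\right)}{-17 - -30} - 1139 \left(\left(-19\right) \left(-4\right) + 1\right) = 2 \cdot 30 \frac{1}{-17 + 30} - 1139 \left(76 + 1\right) = 2 \cdot 30 \cdot \frac{1}{13} - 87703 = \frac{60}{13} - 87703 = - \frac{1140079}{13}$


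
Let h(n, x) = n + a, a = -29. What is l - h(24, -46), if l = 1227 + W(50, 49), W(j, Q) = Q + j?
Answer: 1331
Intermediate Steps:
h(n, x) = -29 + n (h(n, x) = n - 29 = -29 + n)
l = 1326 (l = 1227 + (49 + 50) = 1227 + 99 = 1326)
l - h(24, -46) = 1326 - (-29 + 24) = 1326 - 1*(-5) = 1326 + 5 = 1331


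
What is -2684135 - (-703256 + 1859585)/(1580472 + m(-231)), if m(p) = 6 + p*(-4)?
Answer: -1414899204533/527134 ≈ -2.6841e+6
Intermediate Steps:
m(p) = 6 - 4*p
-2684135 - (-703256 + 1859585)/(1580472 + m(-231)) = -2684135 - (-703256 + 1859585)/(1580472 + (6 - 4*(-231))) = -2684135 - 1156329/(1580472 + (6 + 924)) = -2684135 - 1156329/(1580472 + 930) = -2684135 - 1156329/1581402 = -2684135 - 1*385443/527134 = -2684135 - 385443/527134 = -1414899204533/527134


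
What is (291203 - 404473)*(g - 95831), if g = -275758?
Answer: 42089886030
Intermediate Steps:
(291203 - 404473)*(g - 95831) = (291203 - 404473)*(-275758 - 95831) = -113270*(-371589) = 42089886030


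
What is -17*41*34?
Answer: -23698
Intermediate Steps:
-17*41*34 = -697*34 = -23698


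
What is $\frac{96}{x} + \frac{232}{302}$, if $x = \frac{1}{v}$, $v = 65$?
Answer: $\frac{942356}{151} \approx 6240.8$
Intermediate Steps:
$x = \frac{1}{65} \approx 0.015385$
$\frac{96}{x} + \frac{232}{302} = 96 \frac{1}{\frac{1}{65}} + \frac{232}{302} = 96 \cdot 65 + 232 \cdot \frac{1}{302} = 6240 + \frac{116}{151} = \frac{942356}{151}$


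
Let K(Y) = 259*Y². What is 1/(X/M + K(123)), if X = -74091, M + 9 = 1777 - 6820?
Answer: 1684/6598628821 ≈ 2.5520e-7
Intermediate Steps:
M = -5052 (M = -9 + (1777 - 6820) = -9 - 5043 = -5052)
1/(X/M + K(123)) = 1/(-74091/(-5052) + 259*123²) = 1/(-74091*(-1/5052) + 259*15129) = 1/(24697/1684 + 3918411) = 1/(6598628821/1684) = 1684/6598628821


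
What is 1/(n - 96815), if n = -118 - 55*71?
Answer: -1/100838 ≈ -9.9169e-6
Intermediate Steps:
n = -4023 (n = -118 - 3905 = -4023)
1/(n - 96815) = 1/(-4023 - 96815) = 1/(-100838) = -1/100838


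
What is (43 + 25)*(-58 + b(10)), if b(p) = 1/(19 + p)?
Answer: -114308/29 ≈ -3941.7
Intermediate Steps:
(43 + 25)*(-58 + b(10)) = (43 + 25)*(-58 + 1/(19 + 10)) = 68*(-58 + 1/29) = 68*(-1681/29) = -114308/29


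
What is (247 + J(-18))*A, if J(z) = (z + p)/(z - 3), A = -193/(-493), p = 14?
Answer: 34547/357 ≈ 96.770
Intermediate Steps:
A = 193/493 (A = -193*(-1/493) = 193/493 ≈ 0.39148)
J(z) = (14 + z)/(-3 + z) (J(z) = (z + 14)/(z - 3) = (14 + z)/(-3 + z))
(247 + J(-18))*A = (247 + (14 - 18)/(-3 - 18))*(193/493) = (247 - 4/(-21))*(193/493) = (247 - 1/21*(-4))*(193/493) = (247 + 4/21)*(193/493) = (5191/21)*(193/493) = 34547/357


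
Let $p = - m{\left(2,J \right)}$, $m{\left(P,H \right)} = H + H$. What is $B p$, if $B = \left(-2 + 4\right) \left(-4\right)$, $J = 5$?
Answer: $80$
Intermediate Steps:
$B = -8$ ($B = 2 \left(-4\right) = -8$)
$m{\left(P,H \right)} = 2 H$
$p = -10$ ($p = - 2 \cdot 5 = \left(-1\right) 10 = -10$)
$B p = \left(-8\right) \left(-10\right) = 80$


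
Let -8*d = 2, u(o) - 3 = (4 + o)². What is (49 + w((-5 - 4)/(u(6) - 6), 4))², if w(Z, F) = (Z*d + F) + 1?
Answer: 439363521/150544 ≈ 2918.5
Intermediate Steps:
u(o) = 3 + (4 + o)²
d = -¼ (d = -⅛*2 = -¼ ≈ -0.25000)
w(Z, F) = 1 + F - Z/4 (w(Z, F) = (Z*(-¼) + F) + 1 = (-Z/4 + F) + 1 = (F - Z/4) + 1 = 1 + F - Z/4)
(49 + w((-5 - 4)/(u(6) - 6), 4))² = (49 + (1 + 4 - (-5 - 4)/(4*((3 + (4 + 6)²) - 6))))² = (49 + (1 + 4 - (-9)/(4*((3 + 10²) - 6))))² = (49 + (1 + 4 - (-9)/(4*((3 + 100) - 6))))² = (49 + (1 + 4 - (-9)/(4*(103 - 6))))² = (49 + (1 + 4 - (-9)/(4*97)))² = (49 + (1 + 4 - ¼*(-9/97)))² = (49 + (1 + 4 + 9/388))² = (49 + 1949/388)² = (20961/388)² = 439363521/150544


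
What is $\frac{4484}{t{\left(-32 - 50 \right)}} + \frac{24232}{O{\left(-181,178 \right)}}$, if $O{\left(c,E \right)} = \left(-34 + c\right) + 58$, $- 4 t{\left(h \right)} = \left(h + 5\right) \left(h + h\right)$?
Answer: $- \frac{77204412}{495649} \approx -155.76$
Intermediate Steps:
$t{\left(h \right)} = - \frac{h \left(5 + h\right)}{2}$ ($t{\left(h \right)} = - \frac{\left(h + 5\right) \left(h + h\right)}{4} = - \frac{\left(5 + h\right) 2 h}{4} = - \frac{2 h \left(5 + h\right)}{4} = - \frac{h \left(5 + h\right)}{2}$)
$O{\left(c,E \right)} = 24 + c$
$\frac{4484}{t{\left(-32 - 50 \right)}} + \frac{24232}{O{\left(-181,178 \right)}} = \frac{4484}{\left(- \frac{1}{2}\right) \left(-32 - 50\right) \left(5 - 82\right)} + \frac{24232}{24 - 181} = \frac{4484}{\left(- \frac{1}{2}\right) \left(-32 - 50\right) \left(5 - 82\right)} + \frac{24232}{-157} = \frac{4484}{\left(- \frac{1}{2}\right) \left(-82\right) \left(5 - 82\right)} + 24232 \left(- \frac{1}{157}\right) = \frac{4484}{\left(- \frac{1}{2}\right) \left(-82\right) \left(-77\right)} - \frac{24232}{157} = \frac{4484}{-3157} - \frac{24232}{157} = 4484 \left(- \frac{1}{3157}\right) - \frac{24232}{157} = - \frac{4484}{3157} - \frac{24232}{157} = - \frac{77204412}{495649}$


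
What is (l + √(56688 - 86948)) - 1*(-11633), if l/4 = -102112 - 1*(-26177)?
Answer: -292107 + 2*I*√7565 ≈ -2.9211e+5 + 173.95*I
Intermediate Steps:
l = -303740 (l = 4*(-102112 - 1*(-26177)) = 4*(-102112 + 26177) = 4*(-75935) = -303740)
(l + √(56688 - 86948)) - 1*(-11633) = (-303740 + √(56688 - 86948)) - 1*(-11633) = (-303740 + √(-30260)) + 11633 = (-303740 + 2*I*√7565) + 11633 = -292107 + 2*I*√7565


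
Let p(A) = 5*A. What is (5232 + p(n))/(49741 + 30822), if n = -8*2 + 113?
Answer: 5717/80563 ≈ 0.070963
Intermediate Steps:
n = 97 (n = -16 + 113 = 97)
(5232 + p(n))/(49741 + 30822) = (5232 + 5*97)/(49741 + 30822) = (5232 + 485)/80563 = 5717*(1/80563) = 5717/80563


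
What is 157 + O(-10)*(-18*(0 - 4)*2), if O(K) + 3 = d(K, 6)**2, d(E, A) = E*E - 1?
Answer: 1411069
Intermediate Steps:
d(E, A) = -1 + E**2 (d(E, A) = E**2 - 1 = -1 + E**2)
O(K) = -3 + (-1 + K**2)**2
157 + O(-10)*(-18*(0 - 4)*2) = 157 + (-3 + (-1 + (-10)**2)**2)*(-18*(0 - 4)*2) = 157 + (-3 + (-1 + 100)**2)*(-(-72)*2) = 157 + (-3 + 99**2)*(-18*(-8)) = 157 + (-3 + 9801)*144 = 157 + 9798*144 = 157 + 1410912 = 1411069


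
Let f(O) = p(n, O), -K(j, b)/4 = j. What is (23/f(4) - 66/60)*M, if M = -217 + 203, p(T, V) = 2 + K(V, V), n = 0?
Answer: 192/5 ≈ 38.400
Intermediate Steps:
K(j, b) = -4*j
p(T, V) = 2 - 4*V
f(O) = 2 - 4*O
M = -14
(23/f(4) - 66/60)*M = (23/(2 - 4*4) - 66/60)*(-14) = (23/(2 - 16) - 66*1/60)*(-14) = (23/(-14) - 11/10)*(-14) = (23*(-1/14) - 11/10)*(-14) = (-23/14 - 11/10)*(-14) = -96/35*(-14) = 192/5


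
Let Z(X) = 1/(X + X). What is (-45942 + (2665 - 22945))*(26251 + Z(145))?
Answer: -252067122801/145 ≈ -1.7384e+9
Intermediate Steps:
Z(X) = 1/(2*X)
(-45942 + (2665 - 22945))*(26251 + Z(145)) = (-45942 + (2665 - 22945))*(26251 + (½)/145) = (-45942 - 20280)*(26251 + (½)*(1/145)) = -66222*(26251 + 1/290) = -66222*7612791/290 = -252067122801/145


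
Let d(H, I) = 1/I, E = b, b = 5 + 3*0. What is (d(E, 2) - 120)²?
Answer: 57121/4 ≈ 14280.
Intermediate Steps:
b = 5 (b = 5 + 0 = 5)
E = 5
(d(E, 2) - 120)² = (1/2 - 120)² = (½ - 120)² = (-239/2)² = 57121/4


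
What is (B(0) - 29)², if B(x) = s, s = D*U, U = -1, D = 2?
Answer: 961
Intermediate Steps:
s = -2 (s = 2*(-1) = -2)
B(x) = -2
(B(0) - 29)² = (-2 - 29)² = (-31)² = 961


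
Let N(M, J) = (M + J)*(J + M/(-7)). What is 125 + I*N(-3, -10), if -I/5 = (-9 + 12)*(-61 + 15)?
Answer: 601865/7 ≈ 85981.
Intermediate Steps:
N(M, J) = (J + M)*(J - M/7) (N(M, J) = (J + M)*(J + M*(-1/7)) = (J + M)*(J - M/7))
I = 690 (I = -5*(-9 + 12)*(-61 + 15) = -15*(-46) = -5*(-138) = 690)
125 + I*N(-3, -10) = 125 + 690*((-10)**2 - 1/7*(-3)**2 + (6/7)*(-10)*(-3)) = 125 + 690*(100 - 1/7*9 + 180/7) = 125 + 690*(100 - 9/7 + 180/7) = 125 + 690*(871/7) = 125 + 600990/7 = 601865/7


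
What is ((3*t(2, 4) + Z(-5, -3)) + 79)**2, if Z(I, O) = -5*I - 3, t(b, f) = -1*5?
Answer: 7396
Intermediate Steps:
t(b, f) = -5
Z(I, O) = -3 - 5*I
((3*t(2, 4) + Z(-5, -3)) + 79)**2 = ((3*(-5) + (-3 - 5*(-5))) + 79)**2 = ((-15 + (-3 + 25)) + 79)**2 = ((-15 + 22) + 79)**2 = (7 + 79)**2 = 86**2 = 7396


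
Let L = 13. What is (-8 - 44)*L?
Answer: -676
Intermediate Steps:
(-8 - 44)*L = (-8 - 44)*13 = -52*13 = -676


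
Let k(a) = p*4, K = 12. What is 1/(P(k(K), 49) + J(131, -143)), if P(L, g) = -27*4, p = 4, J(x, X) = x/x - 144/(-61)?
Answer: -61/6383 ≈ -0.0095566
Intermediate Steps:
J(x, X) = 205/61 (J(x, X) = 1 - 144*(-1/61) = 1 + 144/61 = 205/61)
k(a) = 16 (k(a) = 4*4 = 16)
P(L, g) = -108
1/(P(k(K), 49) + J(131, -143)) = 1/(-108 + 205/61) = 1/(-6383/61) = -61/6383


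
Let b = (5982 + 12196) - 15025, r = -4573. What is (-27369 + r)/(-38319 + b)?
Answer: 15971/17583 ≈ 0.90832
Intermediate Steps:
b = 3153 (b = 18178 - 15025 = 3153)
(-27369 + r)/(-38319 + b) = (-27369 - 4573)/(-38319 + 3153) = -31942/(-35166) = -31942*(-1/35166) = 15971/17583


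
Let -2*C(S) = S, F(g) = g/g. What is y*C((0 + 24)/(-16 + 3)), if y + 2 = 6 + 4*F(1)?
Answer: 96/13 ≈ 7.3846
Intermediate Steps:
F(g) = 1
C(S) = -S/2
y = 8 (y = -2 + (6 + 4*1) = -2 + (6 + 4) = -2 + 10 = 8)
y*C((0 + 24)/(-16 + 3)) = 8*(-(0 + 24)/(2*(-16 + 3))) = 8*(-12/(-13)) = 8*(-12*(-1)/13) = 8*(-½*(-24/13)) = 8*(12/13) = 96/13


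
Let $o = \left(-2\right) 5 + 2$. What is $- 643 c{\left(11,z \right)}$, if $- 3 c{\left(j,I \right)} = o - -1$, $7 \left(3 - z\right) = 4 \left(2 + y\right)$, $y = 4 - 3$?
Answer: $- \frac{4501}{3} \approx -1500.3$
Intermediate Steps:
$o = -8$ ($o = -10 + 2 = -8$)
$y = 1$ ($y = 4 - 3 = 1$)
$z = \frac{9}{7}$ ($z = 3 - \frac{4 \left(2 + 1\right)}{7} = 3 - \frac{4 \cdot 3}{7} = 3 - \frac{12}{7} = \frac{9}{7} \approx 1.2857$)
$c{\left(j,I \right)} = \frac{7}{3}$ ($c{\left(j,I \right)} = - \frac{-8 - -1}{3} = - \frac{-8 + 1}{3} = \left(- \frac{1}{3}\right) \left(-7\right) = \frac{7}{3}$)
$- 643 c{\left(11,z \right)} = \left(-643\right) \frac{7}{3} = - \frac{4501}{3}$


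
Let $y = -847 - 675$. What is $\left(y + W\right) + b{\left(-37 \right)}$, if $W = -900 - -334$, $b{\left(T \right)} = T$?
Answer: $-2125$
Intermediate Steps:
$W = -566$ ($W = -900 + 334 = -566$)
$y = -1522$ ($y = -847 - 675 = -1522$)
$\left(y + W\right) + b{\left(-37 \right)} = \left(-1522 - 566\right) - 37 = -2088 - 37 = -2125$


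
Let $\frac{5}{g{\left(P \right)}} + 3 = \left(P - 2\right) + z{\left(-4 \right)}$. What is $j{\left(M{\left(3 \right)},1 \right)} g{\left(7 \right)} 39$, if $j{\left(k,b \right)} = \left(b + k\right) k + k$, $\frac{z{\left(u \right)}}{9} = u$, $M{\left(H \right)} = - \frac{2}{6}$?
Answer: $\frac{325}{102} \approx 3.1863$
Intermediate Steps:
$M{\left(H \right)} = - \frac{1}{3}$ ($M{\left(H \right)} = \left(-2\right) \frac{1}{6} = - \frac{1}{3}$)
$z{\left(u \right)} = 9 u$
$j{\left(k,b \right)} = k + k \left(b + k\right)$ ($j{\left(k,b \right)} = k \left(b + k\right) + k = k + k \left(b + k\right)$)
$g{\left(P \right)} = \frac{5}{-41 + P}$ ($g{\left(P \right)} = \frac{5}{-3 + \left(\left(P - 2\right) + 9 \left(-4\right)\right)} = \frac{5}{-3 + \left(\left(-2 + P\right) - 36\right)} = \frac{5}{-3 + \left(-38 + P\right)} = \frac{5}{-41 + P}$)
$j{\left(M{\left(3 \right)},1 \right)} g{\left(7 \right)} 39 = - \frac{1 + 1 - \frac{1}{3}}{3} \frac{5}{-41 + 7} \cdot 39 = \left(- \frac{1}{3}\right) \frac{5}{3} \frac{5}{-34} \cdot 39 = - \frac{5 \cdot 5 \left(- \frac{1}{34}\right)}{9} \cdot 39 = \left(- \frac{5}{9}\right) \left(- \frac{5}{34}\right) 39 = \frac{25}{306} \cdot 39 = \frac{325}{102}$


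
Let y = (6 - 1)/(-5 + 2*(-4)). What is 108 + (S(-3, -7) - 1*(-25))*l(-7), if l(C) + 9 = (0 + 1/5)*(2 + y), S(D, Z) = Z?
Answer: -3132/65 ≈ -48.185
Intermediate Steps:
y = -5/13 (y = 5/(-5 - 8) = 5/(-13) = 5*(-1/13) = -5/13 ≈ -0.38462)
l(C) = -564/65 (l(C) = -9 + (0 + 1/5)*(2 - 5/13) = -9 + (0 + 1/5)*(21/13) = -9 + (1/5)*(21/13) = -9 + 21/65 = -564/65)
108 + (S(-3, -7) - 1*(-25))*l(-7) = 108 + (-7 - 1*(-25))*(-564/65) = 108 + (-7 + 25)*(-564/65) = 108 + 18*(-564/65) = 108 - 10152/65 = -3132/65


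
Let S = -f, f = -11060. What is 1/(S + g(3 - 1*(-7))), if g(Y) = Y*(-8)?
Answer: 1/10980 ≈ 9.1075e-5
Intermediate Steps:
g(Y) = -8*Y
S = 11060 (S = -1*(-11060) = 11060)
1/(S + g(3 - 1*(-7))) = 1/(11060 - 8*(3 - 1*(-7))) = 1/(11060 - 8*(3 + 7)) = 1/(11060 - 8*10) = 1/(11060 - 80) = 1/10980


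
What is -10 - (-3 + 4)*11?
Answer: -21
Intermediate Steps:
-10 - (-3 + 4)*11 = -10 - 1*1*11 = -10 - 1*11 = -10 - 11 = -21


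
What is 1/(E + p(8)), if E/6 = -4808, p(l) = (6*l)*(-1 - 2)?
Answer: -1/28992 ≈ -3.4492e-5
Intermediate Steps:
p(l) = -18*l (p(l) = (6*l)*(-3) = -18*l)
E = -28848 (E = 6*(-4808) = -28848)
1/(E + p(8)) = 1/(-28848 - 18*8) = 1/(-28848 - 144) = 1/(-28992) = -1/28992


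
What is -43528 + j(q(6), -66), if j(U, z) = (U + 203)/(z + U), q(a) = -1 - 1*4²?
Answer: -3613010/83 ≈ -43530.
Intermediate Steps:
q(a) = -17 (q(a) = -1 - 1*16 = -1 - 16 = -17)
j(U, z) = (203 + U)/(U + z)
-43528 + j(q(6), -66) = -43528 + (203 - 17)/(-17 - 66) = -43528 + 186/(-83) = -43528 - 1/83*186 = -43528 - 186/83 = -3613010/83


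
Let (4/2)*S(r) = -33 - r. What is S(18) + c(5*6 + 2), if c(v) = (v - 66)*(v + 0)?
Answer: -2227/2 ≈ -1113.5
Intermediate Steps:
S(r) = -33/2 - r/2 (S(r) = (-33 - r)/2 = -33/2 - r/2)
c(v) = v*(-66 + v) (c(v) = (-66 + v)*v = v*(-66 + v))
S(18) + c(5*6 + 2) = (-33/2 - ½*18) + (5*6 + 2)*(-66 + (5*6 + 2)) = (-33/2 - 9) + (30 + 2)*(-66 + (30 + 2)) = -51/2 + 32*(-66 + 32) = -51/2 + 32*(-34) = -51/2 - 1088 = -2227/2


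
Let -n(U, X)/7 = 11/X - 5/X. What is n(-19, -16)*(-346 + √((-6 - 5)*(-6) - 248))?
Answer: -3633/4 + 21*I*√182/8 ≈ -908.25 + 35.413*I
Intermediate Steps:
n(U, X) = -42/X (n(U, X) = -7*(11/X - 5/X) = -42/X)
n(-19, -16)*(-346 + √((-6 - 5)*(-6) - 248)) = (-42/(-16))*(-346 + √((-6 - 5)*(-6) - 248)) = (-42*(-1/16))*(-346 + √(-11*(-6) - 248)) = 21*(-346 + √(66 - 248))/8 = 21*(-346 + √(-182))/8 = 21*(-346 + I*√182)/8 = -3633/4 + 21*I*√182/8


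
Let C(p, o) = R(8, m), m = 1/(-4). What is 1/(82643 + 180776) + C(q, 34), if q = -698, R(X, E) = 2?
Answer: 526839/263419 ≈ 2.0000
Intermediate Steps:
m = -1/4 ≈ -0.25000
C(p, o) = 2
1/(82643 + 180776) + C(q, 34) = 1/(82643 + 180776) + 2 = 1/263419 + 2 = 526839/263419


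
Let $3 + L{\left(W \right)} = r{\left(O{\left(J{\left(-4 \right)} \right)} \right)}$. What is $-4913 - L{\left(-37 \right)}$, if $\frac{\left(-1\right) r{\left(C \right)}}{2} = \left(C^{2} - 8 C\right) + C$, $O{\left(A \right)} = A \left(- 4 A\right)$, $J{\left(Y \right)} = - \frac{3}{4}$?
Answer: $- \frac{38947}{8} \approx -4868.4$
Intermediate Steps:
$J{\left(Y \right)} = - \frac{3}{4}$ ($J{\left(Y \right)} = \left(-3\right) \frac{1}{4} = - \frac{3}{4}$)
$O{\left(A \right)} = - 4 A^{2}$
$r{\left(C \right)} = - 2 C^{2} + 14 C$ ($r{\left(C \right)} = - 2 \left(\left(C^{2} - 8 C\right) + C\right) = - 2 \left(C^{2} - 7 C\right) = - 2 C^{2} + 14 C$)
$L{\left(W \right)} = - \frac{357}{8}$ ($L{\left(W \right)} = -3 + 2 \left(- 4 \left(- \frac{3}{4}\right)^{2}\right) \left(7 - - 4 \left(- \frac{3}{4}\right)^{2}\right) = -3 + 2 \left(\left(-4\right) \frac{9}{16}\right) \left(7 - \left(-4\right) \frac{9}{16}\right) = -3 + 2 \left(- \frac{9}{4}\right) \left(7 - - \frac{9}{4}\right) = -3 + 2 \left(- \frac{9}{4}\right) \left(7 + \frac{9}{4}\right) = -3 + 2 \left(- \frac{9}{4}\right) \frac{37}{4} = -3 - \frac{333}{8} = - \frac{357}{8}$)
$-4913 - L{\left(-37 \right)} = -4913 - - \frac{357}{8} = -4913 + \frac{357}{8} = - \frac{38947}{8}$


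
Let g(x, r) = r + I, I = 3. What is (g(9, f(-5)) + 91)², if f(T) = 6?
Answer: 10000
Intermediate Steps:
g(x, r) = 3 + r (g(x, r) = r + 3 = 3 + r)
(g(9, f(-5)) + 91)² = ((3 + 6) + 91)² = (9 + 91)² = 100² = 10000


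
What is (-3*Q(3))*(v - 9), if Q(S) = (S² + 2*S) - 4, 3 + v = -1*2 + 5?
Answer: 297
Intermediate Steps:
v = 0 (v = -3 + (-1*2 + 5) = -3 + (-2 + 5) = -3 + 3 = 0)
Q(S) = -4 + S² + 2*S
(-3*Q(3))*(v - 9) = (-3*(-4 + 3² + 2*3))*(0 - 9) = -3*(-4 + 9 + 6)*(-9) = -3*11*(-9) = -33*(-9) = 297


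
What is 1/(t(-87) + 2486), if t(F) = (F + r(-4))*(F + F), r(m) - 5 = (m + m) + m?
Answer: 1/18842 ≈ 5.3073e-5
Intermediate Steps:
r(m) = 5 + 3*m (r(m) = 5 + ((m + m) + m) = 5 + (2*m + m) = 5 + 3*m)
t(F) = 2*F*(-7 + F) (t(F) = (F + (5 + 3*(-4)))*(F + F) = (F + (5 - 12))*(2*F) = (F - 7)*(2*F) = (-7 + F)*(2*F) = 2*F*(-7 + F))
1/(t(-87) + 2486) = 1/(2*(-87)*(-7 - 87) + 2486) = 1/(2*(-87)*(-94) + 2486) = 1/(16356 + 2486) = 1/18842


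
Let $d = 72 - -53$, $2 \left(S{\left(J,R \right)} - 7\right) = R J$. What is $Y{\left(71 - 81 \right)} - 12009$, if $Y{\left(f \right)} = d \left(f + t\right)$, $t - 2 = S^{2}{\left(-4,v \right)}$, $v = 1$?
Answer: $-9884$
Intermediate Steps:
$S{\left(J,R \right)} = 7 + \frac{J R}{2}$ ($S{\left(J,R \right)} = 7 + \frac{R J}{2} = 7 + \frac{J R}{2}$)
$d = 125$ ($d = 72 + 53 = 125$)
$t = 27$ ($t = 2 + \left(7 + \frac{1}{2} \left(-4\right) 1\right)^{2} = 2 + \left(7 - 2\right)^{2} = 2 + 5^{2} = 2 + 25 = 27$)
$Y{\left(f \right)} = 3375 + 125 f$ ($Y{\left(f \right)} = 125 \left(f + 27\right) = 125 \left(27 + f\right) = 3375 + 125 f$)
$Y{\left(71 - 81 \right)} - 12009 = \left(3375 + 125 \left(71 - 81\right)\right) - 12009 = \left(3375 + 125 \left(-10\right)\right) - 12009 = \left(3375 - 1250\right) - 12009 = 2125 - 12009 = -9884$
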